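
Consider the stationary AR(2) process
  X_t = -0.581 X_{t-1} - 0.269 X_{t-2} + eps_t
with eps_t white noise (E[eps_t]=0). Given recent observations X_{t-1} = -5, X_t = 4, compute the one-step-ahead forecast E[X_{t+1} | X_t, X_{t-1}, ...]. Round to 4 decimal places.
E[X_{t+1} \mid \mathcal F_t] = -0.9790

For an AR(p) model X_t = c + sum_i phi_i X_{t-i} + eps_t, the
one-step-ahead conditional mean is
  E[X_{t+1} | X_t, ...] = c + sum_i phi_i X_{t+1-i}.
Substitute known values:
  E[X_{t+1} | ...] = (-0.581) * (4) + (-0.269) * (-5)
                   = -0.9790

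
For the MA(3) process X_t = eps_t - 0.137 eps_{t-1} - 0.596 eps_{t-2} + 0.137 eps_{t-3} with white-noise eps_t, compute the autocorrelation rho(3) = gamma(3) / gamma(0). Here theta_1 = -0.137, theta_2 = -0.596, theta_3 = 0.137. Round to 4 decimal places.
\rho(3) = 0.0984

For an MA(q) process with theta_0 = 1, the autocovariance is
  gamma(k) = sigma^2 * sum_{i=0..q-k} theta_i * theta_{i+k},
and rho(k) = gamma(k) / gamma(0). Sigma^2 cancels.
  numerator   = (1)*(0.137) = 0.137.
  denominator = (1)^2 + (-0.137)^2 + (-0.596)^2 + (0.137)^2 = 1.392754.
  rho(3) = 0.137 / 1.392754 = 0.0984.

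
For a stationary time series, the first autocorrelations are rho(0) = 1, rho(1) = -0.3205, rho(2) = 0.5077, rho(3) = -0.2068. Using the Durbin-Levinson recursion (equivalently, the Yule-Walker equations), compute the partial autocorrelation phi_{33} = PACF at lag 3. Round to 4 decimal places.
\phi_{33} = 0.0380

The PACF at lag k is phi_{kk}, the last component of the solution
to the Yule-Walker system G_k phi = r_k where
  (G_k)_{ij} = rho(|i - j|), (r_k)_i = rho(i), i,j = 1..k.
Equivalently, Durbin-Levinson gives phi_{kk} iteratively:
  phi_{11} = rho(1)
  phi_{kk} = [rho(k) - sum_{j=1..k-1} phi_{k-1,j} rho(k-j)]
            / [1 - sum_{j=1..k-1} phi_{k-1,j} rho(j)],
  phi_{k,j} = phi_{k-1,j} - phi_{kk} phi_{k-1,k-j},  j = 1..k-1.
Step k = 1:
  phi_11 = rho(1) = -0.3205.
Step k = 2:
  phi_22 = [rho(2) - phi_11 rho(1)] / [1 - phi_11 rho(1)] = [0.5077 - (-0.3205)(-0.3205)] / [1 - (-0.3205)(-0.3205)]
         = 0.40497975 / 0.89727975 = 0.451342.
  Update: phi_21 = phi_11 - phi_22 phi_11 = -0.3205 - (0.451342)(-0.3205) = -0.175845.
Step k = 3:
  phi_33 = [rho(3) - phi_21 rho(2) - phi_22 rho(1)] / [1 - phi_21 rho(1) - phi_22 rho(2)]
    numerator   = -0.2068 - (-0.175845)(0.5077) - (0.451342)(-0.3205) = 0.02713151
    denominator = 1 - (-0.175845)(-0.3205) - (0.451342)(0.5077) = 0.71449551
  phi_33 = 0.02713151 / 0.71449551 = 0.038.
Therefore phi_{33} = 0.0380.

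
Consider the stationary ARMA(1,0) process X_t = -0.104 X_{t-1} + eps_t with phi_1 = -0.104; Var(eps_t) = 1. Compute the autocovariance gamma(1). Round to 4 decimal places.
\gamma(1) = -0.1051

Multiply the model equation by X_{t-k} and take expectations. With theta_0 = psi_0 = 1 and psi_j the MA(infinity) weights, this gives
  gamma(k) - sum_i phi_i gamma(k-i) = c_k,
  c_k = sigma^2 * sum_{j=k..q} theta_j psi_{j-k}   (c_k = 0 for k > q),
using gamma(-m) = gamma(m).
Pure AR (q = 0): c_0 = sigma^2 = 1, c_k = 0 for k >= 1.
Equations for k = 0 and k = 1 (AR order 1):
  gamma(0) = phi_1 gamma(1) + c_0
  gamma(1) = phi_1 gamma(0) + c_1
Substituting the second into the first: gamma(0) (1 - phi_1^2) = c_0 + phi_1 c_1, so
  gamma(0) = c_0 / (1 - phi_1^2) = 1 / (1 - (-0.104)^2) = 1 / 0.989184 = 1.010934.
  gamma(1) = phi_1 gamma(0) = (-0.104)(1.010934) = -0.105137.
Therefore gamma(1) = -0.1051 (to 4 decimal places).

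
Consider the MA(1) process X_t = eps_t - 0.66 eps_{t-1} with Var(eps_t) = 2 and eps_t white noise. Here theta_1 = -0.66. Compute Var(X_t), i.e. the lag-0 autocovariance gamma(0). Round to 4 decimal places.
\gamma(0) = 2.8712

For an MA(q) process X_t = eps_t + sum_i theta_i eps_{t-i} with
Var(eps_t) = sigma^2, the variance is
  gamma(0) = sigma^2 * (1 + sum_i theta_i^2).
  sum_i theta_i^2 = (-0.66)^2 = 0.4356.
  gamma(0) = 2 * (1 + 0.4356) = 2 * 1.4356 = 2.8712.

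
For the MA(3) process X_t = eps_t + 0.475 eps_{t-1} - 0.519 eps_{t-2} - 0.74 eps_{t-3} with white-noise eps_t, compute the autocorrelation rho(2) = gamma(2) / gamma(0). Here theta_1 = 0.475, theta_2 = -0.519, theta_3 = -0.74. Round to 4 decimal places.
\rho(2) = -0.4262

For an MA(q) process with theta_0 = 1, the autocovariance is
  gamma(k) = sigma^2 * sum_{i=0..q-k} theta_i * theta_{i+k},
and rho(k) = gamma(k) / gamma(0). Sigma^2 cancels.
  numerator   = (1)*(-0.519) + (0.475)*(-0.74) = -0.8705.
  denominator = (1)^2 + (0.475)^2 + (-0.519)^2 + (-0.74)^2 = 2.042586.
  rho(2) = -0.8705 / 2.042586 = -0.4262.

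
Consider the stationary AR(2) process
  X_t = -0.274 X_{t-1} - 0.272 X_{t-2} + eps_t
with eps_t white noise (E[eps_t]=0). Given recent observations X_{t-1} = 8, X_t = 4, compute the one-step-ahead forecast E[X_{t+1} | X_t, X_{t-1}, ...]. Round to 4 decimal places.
E[X_{t+1} \mid \mathcal F_t] = -3.2720

For an AR(p) model X_t = c + sum_i phi_i X_{t-i} + eps_t, the
one-step-ahead conditional mean is
  E[X_{t+1} | X_t, ...] = c + sum_i phi_i X_{t+1-i}.
Substitute known values:
  E[X_{t+1} | ...] = (-0.274) * (4) + (-0.272) * (8)
                   = -3.2720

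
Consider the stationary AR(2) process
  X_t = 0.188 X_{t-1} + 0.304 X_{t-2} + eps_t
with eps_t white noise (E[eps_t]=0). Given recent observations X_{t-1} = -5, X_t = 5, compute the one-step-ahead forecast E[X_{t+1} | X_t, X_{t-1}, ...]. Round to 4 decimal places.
E[X_{t+1} \mid \mathcal F_t] = -0.5800

For an AR(p) model X_t = c + sum_i phi_i X_{t-i} + eps_t, the
one-step-ahead conditional mean is
  E[X_{t+1} | X_t, ...] = c + sum_i phi_i X_{t+1-i}.
Substitute known values:
  E[X_{t+1} | ...] = (0.188) * (5) + (0.304) * (-5)
                   = -0.5800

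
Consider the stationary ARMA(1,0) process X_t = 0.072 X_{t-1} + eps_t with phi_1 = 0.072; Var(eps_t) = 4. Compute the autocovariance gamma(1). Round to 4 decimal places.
\gamma(1) = 0.2895

Multiply the model equation by X_{t-k} and take expectations. With theta_0 = psi_0 = 1 and psi_j the MA(infinity) weights, this gives
  gamma(k) - sum_i phi_i gamma(k-i) = c_k,
  c_k = sigma^2 * sum_{j=k..q} theta_j psi_{j-k}   (c_k = 0 for k > q),
using gamma(-m) = gamma(m).
Pure AR (q = 0): c_0 = sigma^2 = 4, c_k = 0 for k >= 1.
Equations for k = 0 and k = 1 (AR order 1):
  gamma(0) = phi_1 gamma(1) + c_0
  gamma(1) = phi_1 gamma(0) + c_1
Substituting the second into the first: gamma(0) (1 - phi_1^2) = c_0 + phi_1 c_1, so
  gamma(0) = c_0 / (1 - phi_1^2) = 4 / (1 - (0.072)^2) = 4 / 0.994816 = 4.020844.
  gamma(1) = phi_1 gamma(0) = (0.072)(4.020844) = 0.289501.
Therefore gamma(1) = 0.2895 (to 4 decimal places).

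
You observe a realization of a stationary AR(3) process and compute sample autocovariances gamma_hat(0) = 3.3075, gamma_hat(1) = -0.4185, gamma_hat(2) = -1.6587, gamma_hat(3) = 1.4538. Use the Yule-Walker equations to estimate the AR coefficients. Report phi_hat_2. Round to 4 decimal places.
\hat\phi_{2} = -0.4510

The Yule-Walker equations for an AR(p) process read, in matrix form,
  Gamma_p phi = r_p,   with   (Gamma_p)_{ij} = gamma(|i - j|),
                       (r_p)_i = gamma(i),   i,j = 1..p.
Substitute the sample gammas (Toeplitz matrix and right-hand side of size 3):
  Gamma_p = [[3.3075, -0.4185, -1.6587], [-0.4185, 3.3075, -0.4185], [-1.6587, -0.4185, 3.3075]]
  r_p     = [-0.4185, -1.6587, 1.4538]
Written out (R1..R3):
  (R1) 3.3075 phi_1 - 0.4185 phi_2 - 1.6587 phi_3 = -0.4185
  (R2) -0.4185 phi_1 + 3.3075 phi_2 - 0.4185 phi_3 = -1.6587
  (R3) -1.6587 phi_1 - 0.4185 phi_2 + 3.3075 phi_3 = 1.4538
Gaussian elimination:
  R2 <- R2 - (-0.4185/3.3075) R1 = R2 - (-0.126531) R1:  3.254547 phi_2 - 0.628376 phi_3 = -1.711653
  R3 <- R3 - (-1.6587/3.3075) R1 = R3 - (-0.501497) R1:  -0.628376 phi_2 + 2.475668 phi_3 = 1.243924
  R3 <- R3 - (-0.628376/3.254547) R2 = R3 - (-0.193076) R2:  2.354343 phi_3 = 0.913444
Back-substitution:
  phi_hat_3 = 0.913444 / 2.354343 = 0.387982
  phi_hat_2 = (-1.711653 - (-0.628376)(0.387982)) / 3.254547 = -0.451016
  phi_hat_1 = (-0.4185 - (-0.4185)(-0.451016) - (-1.6587)(0.387982)) / 3.3075 = 0.010974
So phi_hat = [0.0110, -0.4510, 0.3880].
Therefore phi_hat_2 = -0.4510.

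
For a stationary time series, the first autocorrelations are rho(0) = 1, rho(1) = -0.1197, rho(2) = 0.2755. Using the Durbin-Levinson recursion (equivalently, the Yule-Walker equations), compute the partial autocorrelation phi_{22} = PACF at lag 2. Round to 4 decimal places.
\phi_{22} = 0.2650

The PACF at lag k is phi_{kk}, the last component of the solution
to the Yule-Walker system G_k phi = r_k where
  (G_k)_{ij} = rho(|i - j|), (r_k)_i = rho(i), i,j = 1..k.
Equivalently, Durbin-Levinson gives phi_{kk} iteratively:
  phi_{11} = rho(1)
  phi_{kk} = [rho(k) - sum_{j=1..k-1} phi_{k-1,j} rho(k-j)]
            / [1 - sum_{j=1..k-1} phi_{k-1,j} rho(j)],
  phi_{k,j} = phi_{k-1,j} - phi_{kk} phi_{k-1,k-j},  j = 1..k-1.
Step k = 1:
  phi_11 = rho(1) = -0.1197.
Step k = 2:
  phi_22 = [rho(2) - phi_11 rho(1)] / [1 - phi_11 rho(1)] = [0.2755 - (-0.1197)(-0.1197)] / [1 - (-0.1197)(-0.1197)]
         = 0.26117191 / 0.98567191 = 0.265.
Therefore phi_{22} = 0.2650.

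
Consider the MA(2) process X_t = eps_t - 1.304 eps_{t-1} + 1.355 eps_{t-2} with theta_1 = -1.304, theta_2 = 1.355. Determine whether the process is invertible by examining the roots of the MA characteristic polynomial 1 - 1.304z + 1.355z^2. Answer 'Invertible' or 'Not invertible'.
\text{Not invertible}

The MA(q) characteristic polynomial is P(z) = 1 - 1.304z + 1.355z^2.
Invertibility requires all roots to lie outside the unit circle, i.e. |z| > 1 for every root.
Set 1 + (-1.304) z + (1.355) z^2 = 0, i.e. a z^2 + b z + c = 0 with a = 1.355, b = -1.304, c = 1.
Discriminant D = b^2 - 4ac = (-1.304)^2 - 4*(1.355)*1 = 1.700416 - (5.42) = -3.719584.
D < 0, so the roots are the complex-conjugate pair z = (-b +/- i sqrt(-D)) / (2a) = 0.4812 +/- 0.7117i.
For a conjugate pair |z|^2 = z * conj(z) = (product of roots) = c/a = 1/(1.355) = 0.738007, so |z| = sqrt(0.738007) = 0.8591 for both roots.
Moduli of all roots: 0.8591, 0.8591.
All moduli strictly greater than 1? No.
Verdict: Not invertible.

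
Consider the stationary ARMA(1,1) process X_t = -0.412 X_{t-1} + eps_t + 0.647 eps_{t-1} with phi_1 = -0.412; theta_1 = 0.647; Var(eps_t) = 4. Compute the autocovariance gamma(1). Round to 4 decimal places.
\gamma(1) = 0.8304

Multiply the model equation by X_{t-k} and take expectations. With theta_0 = psi_0 = 1 and psi_j the MA(infinity) weights, this gives
  gamma(k) - sum_i phi_i gamma(k-i) = c_k,
  c_k = sigma^2 * sum_{j=k..q} theta_j psi_{j-k}   (c_k = 0 for k > q),
using gamma(-m) = gamma(m).
psi-weights needed (psi_j = theta_j + sum_i phi_i psi_{j-i}):
  psi_1 = theta_1 + phi_1 = 0.647 + (-0.412) = 0.235
Right-hand sides:
  c_0 = sigma^2 (1 + theta_1 psi_1) = 4 * (1 + (0.647)(0.235)) = 4 * 1.152045 = 4.60818
  c_1 = sigma^2 theta_1 = 4 * (0.647) = 2.588
  c_2 = 0
Equations for k = 0 and k = 1 (AR order 1):
  gamma(0) = phi_1 gamma(1) + c_0
  gamma(1) = phi_1 gamma(0) + c_1
Substituting the second into the first: gamma(0) (1 - phi_1^2) = c_0 + phi_1 c_1, so
  gamma(0) = (c_0 + phi_1 c_1) / (1 - phi_1^2) = (4.60818 + (-0.412)(2.588)) / (1 - (-0.412)^2) = 3.541924 / 0.830256 = 4.266063.
  gamma(1) = phi_1 gamma(0) + c_1 = (-0.412)(4.266063) + (2.588) = 0.830382.
Therefore gamma(1) = 0.8304 (to 4 decimal places).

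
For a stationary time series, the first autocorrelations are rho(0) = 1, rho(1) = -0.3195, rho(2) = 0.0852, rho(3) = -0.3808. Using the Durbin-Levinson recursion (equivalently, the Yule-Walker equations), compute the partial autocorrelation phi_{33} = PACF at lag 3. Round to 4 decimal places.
\phi_{33} = -0.4000

The PACF at lag k is phi_{kk}, the last component of the solution
to the Yule-Walker system G_k phi = r_k where
  (G_k)_{ij} = rho(|i - j|), (r_k)_i = rho(i), i,j = 1..k.
Equivalently, Durbin-Levinson gives phi_{kk} iteratively:
  phi_{11} = rho(1)
  phi_{kk} = [rho(k) - sum_{j=1..k-1} phi_{k-1,j} rho(k-j)]
            / [1 - sum_{j=1..k-1} phi_{k-1,j} rho(j)],
  phi_{k,j} = phi_{k-1,j} - phi_{kk} phi_{k-1,k-j},  j = 1..k-1.
Step k = 1:
  phi_11 = rho(1) = -0.3195.
Step k = 2:
  phi_22 = [rho(2) - phi_11 rho(1)] / [1 - phi_11 rho(1)] = [0.0852 - (-0.3195)(-0.3195)] / [1 - (-0.3195)(-0.3195)]
         = -0.01688025 / 0.89791975 = -0.018799.
  Update: phi_21 = phi_11 - phi_22 phi_11 = -0.3195 - (-0.018799)(-0.3195) = -0.325506.
Step k = 3:
  phi_33 = [rho(3) - phi_21 rho(2) - phi_22 rho(1)] / [1 - phi_21 rho(1) - phi_22 rho(2)]
    numerator   = -0.3808 - (-0.325506)(0.0852) - (-0.018799)(-0.3195) = -0.35907323
    denominator = 1 - (-0.325506)(-0.3195) - (-0.018799)(0.0852) = 0.89760241
  phi_33 = -0.35907323 / 0.89760241 = -0.4.
Therefore phi_{33} = -0.4000.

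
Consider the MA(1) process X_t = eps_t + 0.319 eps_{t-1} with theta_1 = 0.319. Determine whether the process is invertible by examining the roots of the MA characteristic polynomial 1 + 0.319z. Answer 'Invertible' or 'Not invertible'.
\text{Invertible}

The MA(q) characteristic polynomial is P(z) = 1 + 0.319z.
Invertibility requires all roots to lie outside the unit circle, i.e. |z| > 1 for every root.
This is linear in z: 1 + (0.319) z = 0  =>  z = -1/(0.319) = -3.134796,  |z| = 3.134796.
Moduli of all roots: 3.1348.
All moduli strictly greater than 1? Yes.
Verdict: Invertible.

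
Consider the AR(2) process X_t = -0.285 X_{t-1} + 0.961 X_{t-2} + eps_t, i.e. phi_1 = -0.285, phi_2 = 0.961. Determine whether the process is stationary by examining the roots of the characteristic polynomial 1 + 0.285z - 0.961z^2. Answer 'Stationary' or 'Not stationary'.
\text{Not stationary}

The AR(p) characteristic polynomial is P(z) = 1 + 0.285z - 0.961z^2.
Stationarity requires all roots to lie outside the unit circle, i.e. |z| > 1 for every root.
Set 1 + (0.285) z + (-0.961) z^2 = 0, i.e. a z^2 + b z + c = 0 with a = -0.961, b = 0.285, c = 1.
Discriminant D = b^2 - 4ac = (0.285)^2 - 4*(-0.961)*1 = 0.081225 - (-3.844) = 3.925225.
D >= 0, so the roots are real: z = (-b +/- sqrt(D)) / (2a) = (-0.285 +/- 1.981218) / (-1.922).
  z_1 = (-0.285 + 1.981218) / (-1.922) = -0.8825,   |z_1| = 0.8825.
  z_2 = (-0.285 - 1.981218) / (-1.922) = 1.1791,   |z_2| = 1.1791.
Moduli of all roots: 0.8825, 1.1791.
All moduli strictly greater than 1? No.
Verdict: Not stationary.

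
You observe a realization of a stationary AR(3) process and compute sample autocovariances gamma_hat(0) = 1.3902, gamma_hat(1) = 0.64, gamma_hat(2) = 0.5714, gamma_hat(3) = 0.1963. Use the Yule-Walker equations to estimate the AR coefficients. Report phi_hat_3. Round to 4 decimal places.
\hat\phi_{3} = -0.1579

The Yule-Walker equations for an AR(p) process read, in matrix form,
  Gamma_p phi = r_p,   with   (Gamma_p)_{ij} = gamma(|i - j|),
                       (r_p)_i = gamma(i),   i,j = 1..p.
Substitute the sample gammas (Toeplitz matrix and right-hand side of size 3):
  Gamma_p = [[1.3902, 0.64, 0.5714], [0.64, 1.3902, 0.64], [0.5714, 0.64, 1.3902]]
  r_p     = [0.64, 0.5714, 0.1963]
Written out (R1..R3):
  (R1) 1.3902 phi_1 + 0.64 phi_2 + 0.5714 phi_3 = 0.64
  (R2) 0.64 phi_1 + 1.3902 phi_2 + 0.64 phi_3 = 0.5714
  (R3) 0.5714 phi_1 + 0.64 phi_2 + 1.3902 phi_3 = 0.1963
Gaussian elimination:
  R2 <- R2 - (0.64/1.3902) R1 = R2 - (0.460365) R1:  1.095566 phi_2 + 0.376947 phi_3 = 0.276766
  R3 <- R3 - (0.5714/1.3902) R1 = R3 - (0.41102) R1:  0.376947 phi_2 + 1.155343 phi_3 = -0.066753
  R3 <- R3 - (0.376947/1.095566) R2 = R3 - (0.344066) R2:  1.025648 phi_3 = -0.161979
Back-substitution:
  phi_hat_3 = -0.161979 / 1.025648 = -0.157928
  phi_hat_2 = (0.276766 - (0.376947)(-0.157928)) / 1.095566 = 0.306962
  phi_hat_1 = (0.64 - (0.64)(0.306962) - (0.5714)(-0.157928)) / 1.3902 = 0.383963
So phi_hat = [0.3840, 0.3070, -0.1579].
Therefore phi_hat_3 = -0.1579.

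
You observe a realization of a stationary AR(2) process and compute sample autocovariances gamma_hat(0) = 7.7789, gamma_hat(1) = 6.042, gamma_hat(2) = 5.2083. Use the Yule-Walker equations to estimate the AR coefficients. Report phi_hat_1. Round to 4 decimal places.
\hat\phi_{1} = 0.6470

The Yule-Walker equations for an AR(p) process read, in matrix form,
  Gamma_p phi = r_p,   with   (Gamma_p)_{ij} = gamma(|i - j|),
                       (r_p)_i = gamma(i),   i,j = 1..p.
Substitute the sample gammas (Toeplitz matrix and right-hand side of size 2):
  Gamma_p = [[7.7789, 6.042], [6.042, 7.7789]]
  r_p     = [6.042, 5.2083]
Written out:
  7.7789 phi_1 + 6.042 phi_2 = 6.042
  6.042 phi_1 + 7.7789 phi_2 = 5.2083
Solve by Cramer's rule:
  det = gamma(0)^2 - gamma(1)^2 = (7.7789)^2 - (6.042)^2 = 60.51128521 - 36.505764 = 24.00552121
  phi_hat_1 = [gamma(1) gamma(0) - gamma(1) gamma(2)] / det = [(6.042)(7.7789) - (6.042)(5.2083)] / 24.00552121 = 15.5315652 / 24.00552121 = 0.647
  phi_hat_2 = [gamma(0) gamma(2) - gamma(1)^2] / det = [(7.7789)(5.2083) - (6.042)^2] / 24.00552121 = 4.00908087 / 24.00552121 = 0.167
So phi_hat = [0.6470, 0.1670].
Therefore phi_hat_1 = 0.6470.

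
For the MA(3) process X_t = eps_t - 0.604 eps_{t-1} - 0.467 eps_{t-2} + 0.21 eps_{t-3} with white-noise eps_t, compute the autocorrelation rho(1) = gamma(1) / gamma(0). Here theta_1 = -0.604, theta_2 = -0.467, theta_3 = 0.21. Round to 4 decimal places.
\rho(1) = -0.2581

For an MA(q) process with theta_0 = 1, the autocovariance is
  gamma(k) = sigma^2 * sum_{i=0..q-k} theta_i * theta_{i+k},
and rho(k) = gamma(k) / gamma(0). Sigma^2 cancels.
  numerator   = (1)*(-0.604) + (-0.604)*(-0.467) + (-0.467)*(0.21) = -0.420002.
  denominator = (1)^2 + (-0.604)^2 + (-0.467)^2 + (0.21)^2 = 1.627005.
  rho(1) = -0.420002 / 1.627005 = -0.2581.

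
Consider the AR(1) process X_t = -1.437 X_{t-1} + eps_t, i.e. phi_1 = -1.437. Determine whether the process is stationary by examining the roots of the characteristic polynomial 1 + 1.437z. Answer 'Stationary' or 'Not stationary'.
\text{Not stationary}

The AR(p) characteristic polynomial is P(z) = 1 + 1.437z.
Stationarity requires all roots to lie outside the unit circle, i.e. |z| > 1 for every root.
This is linear in z: 1 + (1.437) z = 0  =>  z = -1/(1.437) = -0.695894,  |z| = 0.695894.
Moduli of all roots: 0.6959.
All moduli strictly greater than 1? No.
Verdict: Not stationary.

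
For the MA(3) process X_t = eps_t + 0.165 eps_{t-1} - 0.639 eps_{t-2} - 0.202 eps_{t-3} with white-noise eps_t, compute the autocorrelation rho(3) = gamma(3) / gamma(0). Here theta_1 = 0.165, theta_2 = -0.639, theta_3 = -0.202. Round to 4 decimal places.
\rho(3) = -0.1368

For an MA(q) process with theta_0 = 1, the autocovariance is
  gamma(k) = sigma^2 * sum_{i=0..q-k} theta_i * theta_{i+k},
and rho(k) = gamma(k) / gamma(0). Sigma^2 cancels.
  numerator   = (1)*(-0.202) = -0.202.
  denominator = (1)^2 + (0.165)^2 + (-0.639)^2 + (-0.202)^2 = 1.47635.
  rho(3) = -0.202 / 1.47635 = -0.1368.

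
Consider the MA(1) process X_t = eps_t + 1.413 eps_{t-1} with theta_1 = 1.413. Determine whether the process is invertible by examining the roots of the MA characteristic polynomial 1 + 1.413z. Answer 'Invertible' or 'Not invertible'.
\text{Not invertible}

The MA(q) characteristic polynomial is P(z) = 1 + 1.413z.
Invertibility requires all roots to lie outside the unit circle, i.e. |z| > 1 for every root.
This is linear in z: 1 + (1.413) z = 0  =>  z = -1/(1.413) = -0.707714,  |z| = 0.707714.
Moduli of all roots: 0.7077.
All moduli strictly greater than 1? No.
Verdict: Not invertible.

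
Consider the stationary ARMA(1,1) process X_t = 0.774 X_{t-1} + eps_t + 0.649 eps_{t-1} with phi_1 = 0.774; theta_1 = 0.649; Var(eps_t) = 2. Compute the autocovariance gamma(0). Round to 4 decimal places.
\gamma(0) = 12.1013

Multiply the model equation by X_{t-k} and take expectations. With theta_0 = psi_0 = 1 and psi_j the MA(infinity) weights, this gives
  gamma(k) - sum_i phi_i gamma(k-i) = c_k,
  c_k = sigma^2 * sum_{j=k..q} theta_j psi_{j-k}   (c_k = 0 for k > q),
using gamma(-m) = gamma(m).
psi-weights needed (psi_j = theta_j + sum_i phi_i psi_{j-i}):
  psi_1 = theta_1 + phi_1 = 0.649 + (0.774) = 1.423
Right-hand sides:
  c_0 = sigma^2 (1 + theta_1 psi_1) = 2 * (1 + (0.649)(1.423)) = 2 * 1.923527 = 3.847054
  c_1 = sigma^2 theta_1 = 2 * (0.649) = 1.298
  c_2 = 0
Equations for k = 0 and k = 1 (AR order 1):
  gamma(0) = phi_1 gamma(1) + c_0
  gamma(1) = phi_1 gamma(0) + c_1
Substituting the second into the first: gamma(0) (1 - phi_1^2) = c_0 + phi_1 c_1, so
  gamma(0) = (c_0 + phi_1 c_1) / (1 - phi_1^2) = (3.847054 + (0.774)(1.298)) / (1 - (0.774)^2) = 4.851706 / 0.400924 = 12.101311.
Therefore gamma(0) = 12.1013 (to 4 decimal places).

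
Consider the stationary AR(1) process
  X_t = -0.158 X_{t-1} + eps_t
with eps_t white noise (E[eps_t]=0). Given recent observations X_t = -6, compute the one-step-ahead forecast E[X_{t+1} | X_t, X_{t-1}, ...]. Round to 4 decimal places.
E[X_{t+1} \mid \mathcal F_t] = 0.9480

For an AR(p) model X_t = c + sum_i phi_i X_{t-i} + eps_t, the
one-step-ahead conditional mean is
  E[X_{t+1} | X_t, ...] = c + sum_i phi_i X_{t+1-i}.
Substitute known values:
  E[X_{t+1} | ...] = (-0.158) * (-6)
                   = 0.9480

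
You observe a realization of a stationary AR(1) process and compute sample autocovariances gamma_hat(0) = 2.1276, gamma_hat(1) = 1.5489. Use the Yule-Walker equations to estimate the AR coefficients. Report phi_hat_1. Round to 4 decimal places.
\hat\phi_{1} = 0.7280

The Yule-Walker equations for an AR(p) process read, in matrix form,
  Gamma_p phi = r_p,   with   (Gamma_p)_{ij} = gamma(|i - j|),
                       (r_p)_i = gamma(i),   i,j = 1..p.
Substitute the sample gammas (Toeplitz matrix and right-hand side of size 1):
  Gamma_p = [[2.1276]]
  r_p     = [1.5489]
With p = 1 this is the single equation gamma(0) phi_1 = gamma(1):
  phi_hat_1 = gamma(1) / gamma(0) = 1.5489 / 2.1276 = 0.7280.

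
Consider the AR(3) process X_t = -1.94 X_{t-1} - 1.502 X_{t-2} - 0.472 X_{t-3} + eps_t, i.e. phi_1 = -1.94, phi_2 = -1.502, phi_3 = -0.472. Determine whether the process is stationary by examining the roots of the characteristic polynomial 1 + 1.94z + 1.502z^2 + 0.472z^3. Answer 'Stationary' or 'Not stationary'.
\text{Stationary}

The AR(p) characteristic polynomial is P(z) = 1 + 1.94z + 1.502z^2 + 0.472z^3.
Stationarity requires all roots to lie outside the unit circle, i.e. |z| > 1 for every root.
Degree 3: look for a simple real root z0 first, then factor out (1 - z/z0) and solve the remaining quadratic.
Testing z0 = -1.25: P(-1.25) = 1 + (1.94)(-1.25) + (1.502)(-1.25)^2 + (0.472)(-1.25)^3
  = 1 + (-2.425) + (2.346875) + (-0.921875) = 0.  So z_0 = -1.25 is a root, |z_0| = 1.25.
Divide out the factor (1 + 0.8 z) = (1 - z/z0) (since 1/z0 = -0.8):
  P(z) = (1 + 0.8 z)(1 + (1.14) z + (0.59) z^2)
  [check: z-coef 1.14 - (-0.8) = 1.94; z^2-coef 0.59 - (-0.8)(1.14) = 1.502; z^3-coef -(-0.8)(0.59) = 0.472.]
Remaining roots from the quadratic factor 1 + (1.14) z + (0.59) z^2:
  Set 1 + (1.14) z + (0.59) z^2 = 0, i.e. a z^2 + b z + c = 0 with a = 0.59, b = 1.14, c = 1.
  Discriminant D = b^2 - 4ac = (1.14)^2 - 4*(0.59)*1 = 1.2996 - (2.36) = -1.0604.
  D < 0, so the roots are the complex-conjugate pair z = (-b +/- i sqrt(-D)) / (2a) = -0.9661 +/- 0.8727i.
  For a conjugate pair |z|^2 = z * conj(z) = (product of roots) = c/a = 1/(0.59) = 1.694915, so |z| = sqrt(1.694915) = 1.3019 for both roots.
Moduli of all roots: 1.2500, 1.3019, 1.3019.
All moduli strictly greater than 1? Yes.
Verdict: Stationary.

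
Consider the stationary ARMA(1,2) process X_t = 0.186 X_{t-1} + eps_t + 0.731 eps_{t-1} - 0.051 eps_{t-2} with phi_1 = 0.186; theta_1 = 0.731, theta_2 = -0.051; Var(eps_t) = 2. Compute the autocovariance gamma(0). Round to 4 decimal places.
\gamma(0) = 3.7114

Multiply the model equation by X_{t-k} and take expectations. With theta_0 = psi_0 = 1 and psi_j the MA(infinity) weights, this gives
  gamma(k) - sum_i phi_i gamma(k-i) = c_k,
  c_k = sigma^2 * sum_{j=k..q} theta_j psi_{j-k}   (c_k = 0 for k > q),
using gamma(-m) = gamma(m).
psi-weights needed (psi_j = theta_j + sum_i phi_i psi_{j-i}):
  psi_1 = theta_1 + phi_1 = 0.731 + (0.186) = 0.917
  psi_2 = theta_2 + phi_1 psi_1 = -0.051 + (0.186)(0.917) = 0.119562
Right-hand sides:
  c_0 = sigma^2 (1 + theta_1 psi_1 + theta_2 psi_2) = 2 * (1 + (0.731)(0.917) + (-0.051)(0.119562)) = 2 * 1.664229 = 3.328459
  c_1 = sigma^2 (theta_1 + theta_2 psi_1) = 2 * (0.731 + (-0.051)(0.917)) = 1.368466
  c_2 = sigma^2 theta_2 = 2 * (-0.051) = -0.102
Equations for k = 0 and k = 1 (AR order 1):
  gamma(0) = phi_1 gamma(1) + c_0
  gamma(1) = phi_1 gamma(0) + c_1
Substituting the second into the first: gamma(0) (1 - phi_1^2) = c_0 + phi_1 c_1, so
  gamma(0) = (c_0 + phi_1 c_1) / (1 - phi_1^2) = (3.328459 + (0.186)(1.368466)) / (1 - (0.186)^2) = 3.582993 / 0.965404 = 3.711393.
Therefore gamma(0) = 3.7114 (to 4 decimal places).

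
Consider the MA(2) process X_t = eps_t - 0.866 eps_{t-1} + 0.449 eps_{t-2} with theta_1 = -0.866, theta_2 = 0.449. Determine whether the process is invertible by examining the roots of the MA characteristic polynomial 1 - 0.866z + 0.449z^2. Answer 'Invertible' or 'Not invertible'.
\text{Invertible}

The MA(q) characteristic polynomial is P(z) = 1 - 0.866z + 0.449z^2.
Invertibility requires all roots to lie outside the unit circle, i.e. |z| > 1 for every root.
Set 1 + (-0.866) z + (0.449) z^2 = 0, i.e. a z^2 + b z + c = 0 with a = 0.449, b = -0.866, c = 1.
Discriminant D = b^2 - 4ac = (-0.866)^2 - 4*(0.449)*1 = 0.749956 - (1.796) = -1.046044.
D < 0, so the roots are the complex-conjugate pair z = (-b +/- i sqrt(-D)) / (2a) = 0.9644 +/- 1.1389i.
For a conjugate pair |z|^2 = z * conj(z) = (product of roots) = c/a = 1/(0.449) = 2.227171, so |z| = sqrt(2.227171) = 1.4924 for both roots.
Moduli of all roots: 1.4924, 1.4924.
All moduli strictly greater than 1? Yes.
Verdict: Invertible.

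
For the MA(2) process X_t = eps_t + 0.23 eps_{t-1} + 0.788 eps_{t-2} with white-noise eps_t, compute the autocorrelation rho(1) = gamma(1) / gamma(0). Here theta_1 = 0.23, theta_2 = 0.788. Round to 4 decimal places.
\rho(1) = 0.2457

For an MA(q) process with theta_0 = 1, the autocovariance is
  gamma(k) = sigma^2 * sum_{i=0..q-k} theta_i * theta_{i+k},
and rho(k) = gamma(k) / gamma(0). Sigma^2 cancels.
  numerator   = (1)*(0.23) + (0.23)*(0.788) = 0.41124.
  denominator = (1)^2 + (0.23)^2 + (0.788)^2 = 1.673844.
  rho(1) = 0.41124 / 1.673844 = 0.2457.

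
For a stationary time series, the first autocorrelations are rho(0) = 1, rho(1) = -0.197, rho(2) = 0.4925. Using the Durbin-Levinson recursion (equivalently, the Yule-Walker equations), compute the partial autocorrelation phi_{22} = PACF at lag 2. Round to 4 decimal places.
\phi_{22} = 0.4720

The PACF at lag k is phi_{kk}, the last component of the solution
to the Yule-Walker system G_k phi = r_k where
  (G_k)_{ij} = rho(|i - j|), (r_k)_i = rho(i), i,j = 1..k.
Equivalently, Durbin-Levinson gives phi_{kk} iteratively:
  phi_{11} = rho(1)
  phi_{kk} = [rho(k) - sum_{j=1..k-1} phi_{k-1,j} rho(k-j)]
            / [1 - sum_{j=1..k-1} phi_{k-1,j} rho(j)],
  phi_{k,j} = phi_{k-1,j} - phi_{kk} phi_{k-1,k-j},  j = 1..k-1.
Step k = 1:
  phi_11 = rho(1) = -0.197.
Step k = 2:
  phi_22 = [rho(2) - phi_11 rho(1)] / [1 - phi_11 rho(1)] = [0.4925 - (-0.197)(-0.197)] / [1 - (-0.197)(-0.197)]
         = 0.453691 / 0.961191 = 0.472.
Therefore phi_{22} = 0.4720.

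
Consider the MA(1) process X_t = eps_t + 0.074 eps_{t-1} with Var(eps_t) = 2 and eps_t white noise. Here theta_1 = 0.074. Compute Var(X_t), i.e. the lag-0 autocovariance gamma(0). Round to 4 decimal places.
\gamma(0) = 2.0110

For an MA(q) process X_t = eps_t + sum_i theta_i eps_{t-i} with
Var(eps_t) = sigma^2, the variance is
  gamma(0) = sigma^2 * (1 + sum_i theta_i^2).
  sum_i theta_i^2 = (0.074)^2 = 0.005476.
  gamma(0) = 2 * (1 + 0.005476) = 2 * 1.005476 = 2.010952, which rounds to 2.0110.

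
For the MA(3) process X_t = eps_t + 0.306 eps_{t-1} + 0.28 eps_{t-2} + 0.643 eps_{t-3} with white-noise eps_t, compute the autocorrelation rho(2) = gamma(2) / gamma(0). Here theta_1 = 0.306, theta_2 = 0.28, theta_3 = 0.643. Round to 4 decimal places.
\rho(2) = 0.3007

For an MA(q) process with theta_0 = 1, the autocovariance is
  gamma(k) = sigma^2 * sum_{i=0..q-k} theta_i * theta_{i+k},
and rho(k) = gamma(k) / gamma(0). Sigma^2 cancels.
  numerator   = (1)*(0.28) + (0.306)*(0.643) = 0.476758.
  denominator = (1)^2 + (0.306)^2 + (0.28)^2 + (0.643)^2 = 1.585485.
  rho(2) = 0.476758 / 1.585485 = 0.3007.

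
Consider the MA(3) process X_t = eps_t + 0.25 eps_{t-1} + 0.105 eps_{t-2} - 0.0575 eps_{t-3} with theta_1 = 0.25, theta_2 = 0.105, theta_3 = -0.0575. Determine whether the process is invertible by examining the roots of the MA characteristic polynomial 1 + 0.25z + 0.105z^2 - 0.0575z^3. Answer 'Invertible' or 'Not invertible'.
\text{Invertible}

The MA(q) characteristic polynomial is P(z) = 1 + 0.25z + 0.105z^2 - 0.0575z^3.
Invertibility requires all roots to lie outside the unit circle, i.e. |z| > 1 for every root.
Degree 3: look for a simple real root z0 first, then factor out (1 - z/z0) and solve the remaining quadratic.
Testing z0 = 4: P(4) = 1 + (0.25)(4) + (0.105)(4)^2 + (-0.0575)(4)^3
  = 1 + (1) + (1.68) + (-3.68) = 0.  So z_0 = 4 is a root, |z_0| = 4.
Divide out the factor (1 - 0.25 z) = (1 - z/z0) (since 1/z0 = 0.25):
  P(z) = (1 - 0.25 z)(1 + (0.5) z + (0.23) z^2)
  [check: z-coef 0.5 - (0.25) = 0.25; z^2-coef 0.23 - (0.25)(0.5) = 0.105; z^3-coef -(0.25)(0.23) = -0.0575.]
Remaining roots from the quadratic factor 1 + (0.5) z + (0.23) z^2:
  Set 1 + (0.5) z + (0.23) z^2 = 0, i.e. a z^2 + b z + c = 0 with a = 0.23, b = 0.5, c = 1.
  Discriminant D = b^2 - 4ac = (0.5)^2 - 4*(0.23)*1 = 0.25 - (0.92) = -0.67.
  D < 0, so the roots are the complex-conjugate pair z = (-b +/- i sqrt(-D)) / (2a) = -1.087 +/- 1.7794i.
  For a conjugate pair |z|^2 = z * conj(z) = (product of roots) = c/a = 1/(0.23) = 4.347826, so |z| = sqrt(4.347826) = 2.0851 for both roots.
Moduli of all roots: 4.0000, 2.0851, 2.0851.
All moduli strictly greater than 1? Yes.
Verdict: Invertible.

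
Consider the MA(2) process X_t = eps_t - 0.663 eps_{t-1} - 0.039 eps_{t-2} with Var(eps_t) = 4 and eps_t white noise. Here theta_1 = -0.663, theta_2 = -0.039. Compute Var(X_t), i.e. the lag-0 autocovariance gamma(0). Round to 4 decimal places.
\gamma(0) = 5.7644

For an MA(q) process X_t = eps_t + sum_i theta_i eps_{t-i} with
Var(eps_t) = sigma^2, the variance is
  gamma(0) = sigma^2 * (1 + sum_i theta_i^2).
  sum_i theta_i^2 = (-0.663)^2 + (-0.039)^2 = 0.439569 + 0.001521 = 0.44109.
  gamma(0) = 4 * (1 + 0.44109) = 4 * 1.44109 = 5.76436, which rounds to 5.7644.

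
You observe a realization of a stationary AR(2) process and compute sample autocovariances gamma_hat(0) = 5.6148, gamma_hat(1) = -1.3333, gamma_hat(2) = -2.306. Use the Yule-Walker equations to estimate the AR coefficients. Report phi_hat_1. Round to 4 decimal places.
\hat\phi_{1} = -0.3550

The Yule-Walker equations for an AR(p) process read, in matrix form,
  Gamma_p phi = r_p,   with   (Gamma_p)_{ij} = gamma(|i - j|),
                       (r_p)_i = gamma(i),   i,j = 1..p.
Substitute the sample gammas (Toeplitz matrix and right-hand side of size 2):
  Gamma_p = [[5.6148, -1.3333], [-1.3333, 5.6148]]
  r_p     = [-1.3333, -2.306]
Written out:
  5.6148 phi_1 - 1.3333 phi_2 = -1.3333
  -1.3333 phi_1 + 5.6148 phi_2 = -2.306
Solve by Cramer's rule:
  det = gamma(0)^2 - gamma(1)^2 = (5.6148)^2 - (-1.3333)^2 = 31.52597904 - 1.77768889 = 29.74829015
  phi_hat_1 = [gamma(1) gamma(0) - gamma(1) gamma(2)] / det = [(-1.3333)(5.6148) - (-1.3333)(-2.306)] / 29.74829015 = -10.56080264 / 29.74829015 = -0.355
  phi_hat_2 = [gamma(0) gamma(2) - gamma(1)^2] / det = [(5.6148)(-2.306) - (-1.3333)^2] / 29.74829015 = -14.72541769 / 29.74829015 = -0.495
So phi_hat = [-0.3550, -0.4950].
Therefore phi_hat_1 = -0.3550.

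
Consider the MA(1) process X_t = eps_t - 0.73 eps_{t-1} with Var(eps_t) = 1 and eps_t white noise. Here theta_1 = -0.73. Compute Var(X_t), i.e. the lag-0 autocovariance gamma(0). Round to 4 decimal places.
\gamma(0) = 1.5329

For an MA(q) process X_t = eps_t + sum_i theta_i eps_{t-i} with
Var(eps_t) = sigma^2, the variance is
  gamma(0) = sigma^2 * (1 + sum_i theta_i^2).
  sum_i theta_i^2 = (-0.73)^2 = 0.5329.
  gamma(0) = 1 * (1 + 0.5329) = 1 * 1.5329 = 1.5329.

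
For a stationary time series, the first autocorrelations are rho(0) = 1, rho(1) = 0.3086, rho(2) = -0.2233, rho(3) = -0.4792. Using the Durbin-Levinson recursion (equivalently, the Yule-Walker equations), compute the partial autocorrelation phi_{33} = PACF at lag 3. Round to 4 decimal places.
\phi_{33} = -0.3500

The PACF at lag k is phi_{kk}, the last component of the solution
to the Yule-Walker system G_k phi = r_k where
  (G_k)_{ij} = rho(|i - j|), (r_k)_i = rho(i), i,j = 1..k.
Equivalently, Durbin-Levinson gives phi_{kk} iteratively:
  phi_{11} = rho(1)
  phi_{kk} = [rho(k) - sum_{j=1..k-1} phi_{k-1,j} rho(k-j)]
            / [1 - sum_{j=1..k-1} phi_{k-1,j} rho(j)],
  phi_{k,j} = phi_{k-1,j} - phi_{kk} phi_{k-1,k-j},  j = 1..k-1.
Step k = 1:
  phi_11 = rho(1) = 0.3086.
Step k = 2:
  phi_22 = [rho(2) - phi_11 rho(1)] / [1 - phi_11 rho(1)] = [-0.2233 - (0.3086)(0.3086)] / [1 - (0.3086)(0.3086)]
         = -0.31853396 / 0.90476604 = -0.352062.
  Update: phi_21 = phi_11 - phi_22 phi_11 = 0.3086 - (-0.352062)(0.3086) = 0.417246.
Step k = 3:
  phi_33 = [rho(3) - phi_21 rho(2) - phi_22 rho(1)] / [1 - phi_21 rho(1) - phi_22 rho(2)]
    numerator   = -0.4792 - (0.417246)(-0.2233) - (-0.352062)(0.3086) = -0.27738247
    denominator = 1 - (0.417246)(0.3086) - (-0.352062)(-0.2233) = 0.79262226
  phi_33 = -0.27738247 / 0.79262226 = -0.35.
Therefore phi_{33} = -0.3500.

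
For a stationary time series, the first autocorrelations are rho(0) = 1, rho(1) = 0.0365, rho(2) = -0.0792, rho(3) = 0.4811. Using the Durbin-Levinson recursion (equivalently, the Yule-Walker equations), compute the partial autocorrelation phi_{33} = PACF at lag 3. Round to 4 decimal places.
\phi_{33} = 0.4910

The PACF at lag k is phi_{kk}, the last component of the solution
to the Yule-Walker system G_k phi = r_k where
  (G_k)_{ij} = rho(|i - j|), (r_k)_i = rho(i), i,j = 1..k.
Equivalently, Durbin-Levinson gives phi_{kk} iteratively:
  phi_{11} = rho(1)
  phi_{kk} = [rho(k) - sum_{j=1..k-1} phi_{k-1,j} rho(k-j)]
            / [1 - sum_{j=1..k-1} phi_{k-1,j} rho(j)],
  phi_{k,j} = phi_{k-1,j} - phi_{kk} phi_{k-1,k-j},  j = 1..k-1.
Step k = 1:
  phi_11 = rho(1) = 0.0365.
Step k = 2:
  phi_22 = [rho(2) - phi_11 rho(1)] / [1 - phi_11 rho(1)] = [-0.0792 - (0.0365)(0.0365)] / [1 - (0.0365)(0.0365)]
         = -0.08053225 / 0.99866775 = -0.08064.
  Update: phi_21 = phi_11 - phi_22 phi_11 = 0.0365 - (-0.08064)(0.0365) = 0.039443.
Step k = 3:
  phi_33 = [rho(3) - phi_21 rho(2) - phi_22 rho(1)] / [1 - phi_21 rho(1) - phi_22 rho(2)]
    numerator   = 0.4811 - (0.039443)(-0.0792) - (-0.08064)(0.0365) = 0.48716726
    denominator = 1 - (0.039443)(0.0365) - (-0.08064)(-0.0792) = 0.99217365
  phi_33 = 0.48716726 / 0.99217365 = 0.491.
Therefore phi_{33} = 0.4910.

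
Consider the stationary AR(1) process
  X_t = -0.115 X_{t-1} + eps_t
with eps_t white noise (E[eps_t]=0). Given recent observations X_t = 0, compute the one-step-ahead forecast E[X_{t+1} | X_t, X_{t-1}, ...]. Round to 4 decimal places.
E[X_{t+1} \mid \mathcal F_t] = 0.0000

For an AR(p) model X_t = c + sum_i phi_i X_{t-i} + eps_t, the
one-step-ahead conditional mean is
  E[X_{t+1} | X_t, ...] = c + sum_i phi_i X_{t+1-i}.
Substitute known values:
  E[X_{t+1} | ...] = (-0.115) * (0)
                   = 0.0000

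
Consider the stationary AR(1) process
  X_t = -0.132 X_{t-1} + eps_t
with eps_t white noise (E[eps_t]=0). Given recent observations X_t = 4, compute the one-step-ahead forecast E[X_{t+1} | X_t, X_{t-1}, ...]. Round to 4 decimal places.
E[X_{t+1} \mid \mathcal F_t] = -0.5280

For an AR(p) model X_t = c + sum_i phi_i X_{t-i} + eps_t, the
one-step-ahead conditional mean is
  E[X_{t+1} | X_t, ...] = c + sum_i phi_i X_{t+1-i}.
Substitute known values:
  E[X_{t+1} | ...] = (-0.132) * (4)
                   = -0.5280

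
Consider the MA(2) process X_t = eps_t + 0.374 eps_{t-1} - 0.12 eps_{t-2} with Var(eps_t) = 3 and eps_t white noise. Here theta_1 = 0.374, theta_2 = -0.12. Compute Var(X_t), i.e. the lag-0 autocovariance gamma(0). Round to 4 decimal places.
\gamma(0) = 3.4628

For an MA(q) process X_t = eps_t + sum_i theta_i eps_{t-i} with
Var(eps_t) = sigma^2, the variance is
  gamma(0) = sigma^2 * (1 + sum_i theta_i^2).
  sum_i theta_i^2 = (0.374)^2 + (-0.12)^2 = 0.139876 + 0.0144 = 0.154276.
  gamma(0) = 3 * (1 + 0.154276) = 3 * 1.154276 = 3.462828, which rounds to 3.4628.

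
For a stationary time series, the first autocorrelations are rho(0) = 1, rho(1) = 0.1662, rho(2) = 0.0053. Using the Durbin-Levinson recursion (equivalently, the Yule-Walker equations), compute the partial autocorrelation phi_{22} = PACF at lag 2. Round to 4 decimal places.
\phi_{22} = -0.0230

The PACF at lag k is phi_{kk}, the last component of the solution
to the Yule-Walker system G_k phi = r_k where
  (G_k)_{ij} = rho(|i - j|), (r_k)_i = rho(i), i,j = 1..k.
Equivalently, Durbin-Levinson gives phi_{kk} iteratively:
  phi_{11} = rho(1)
  phi_{kk} = [rho(k) - sum_{j=1..k-1} phi_{k-1,j} rho(k-j)]
            / [1 - sum_{j=1..k-1} phi_{k-1,j} rho(j)],
  phi_{k,j} = phi_{k-1,j} - phi_{kk} phi_{k-1,k-j},  j = 1..k-1.
Step k = 1:
  phi_11 = rho(1) = 0.1662.
Step k = 2:
  phi_22 = [rho(2) - phi_11 rho(1)] / [1 - phi_11 rho(1)] = [0.0053 - (0.1662)(0.1662)] / [1 - (0.1662)(0.1662)]
         = -0.02232244 / 0.97237756 = -0.023.
Therefore phi_{22} = -0.0230.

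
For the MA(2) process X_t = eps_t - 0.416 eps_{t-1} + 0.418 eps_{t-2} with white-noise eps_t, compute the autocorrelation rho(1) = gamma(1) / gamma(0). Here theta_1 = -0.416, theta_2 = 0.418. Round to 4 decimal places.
\rho(1) = -0.4377

For an MA(q) process with theta_0 = 1, the autocovariance is
  gamma(k) = sigma^2 * sum_{i=0..q-k} theta_i * theta_{i+k},
and rho(k) = gamma(k) / gamma(0). Sigma^2 cancels.
  numerator   = (1)*(-0.416) + (-0.416)*(0.418) = -0.589888.
  denominator = (1)^2 + (-0.416)^2 + (0.418)^2 = 1.34778.
  rho(1) = -0.589888 / 1.34778 = -0.4377.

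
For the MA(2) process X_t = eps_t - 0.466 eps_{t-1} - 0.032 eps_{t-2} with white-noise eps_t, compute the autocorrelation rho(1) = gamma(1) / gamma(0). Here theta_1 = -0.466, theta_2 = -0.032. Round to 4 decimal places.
\rho(1) = -0.3703

For an MA(q) process with theta_0 = 1, the autocovariance is
  gamma(k) = sigma^2 * sum_{i=0..q-k} theta_i * theta_{i+k},
and rho(k) = gamma(k) / gamma(0). Sigma^2 cancels.
  numerator   = (1)*(-0.466) + (-0.466)*(-0.032) = -0.451088.
  denominator = (1)^2 + (-0.466)^2 + (-0.032)^2 = 1.21818.
  rho(1) = -0.451088 / 1.21818 = -0.3703.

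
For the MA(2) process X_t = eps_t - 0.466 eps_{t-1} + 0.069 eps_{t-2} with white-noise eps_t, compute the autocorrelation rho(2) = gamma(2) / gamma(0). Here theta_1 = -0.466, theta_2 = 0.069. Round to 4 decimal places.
\rho(2) = 0.0565

For an MA(q) process with theta_0 = 1, the autocovariance is
  gamma(k) = sigma^2 * sum_{i=0..q-k} theta_i * theta_{i+k},
and rho(k) = gamma(k) / gamma(0). Sigma^2 cancels.
  numerator   = (1)*(0.069) = 0.069.
  denominator = (1)^2 + (-0.466)^2 + (0.069)^2 = 1.221917.
  rho(2) = 0.069 / 1.221917 = 0.0565.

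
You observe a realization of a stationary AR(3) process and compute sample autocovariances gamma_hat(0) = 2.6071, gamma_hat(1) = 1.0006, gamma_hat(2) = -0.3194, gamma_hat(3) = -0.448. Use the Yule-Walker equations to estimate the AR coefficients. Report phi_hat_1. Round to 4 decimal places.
\hat\phi_{1} = 0.5100

The Yule-Walker equations for an AR(p) process read, in matrix form,
  Gamma_p phi = r_p,   with   (Gamma_p)_{ij} = gamma(|i - j|),
                       (r_p)_i = gamma(i),   i,j = 1..p.
Substitute the sample gammas (Toeplitz matrix and right-hand side of size 3):
  Gamma_p = [[2.6071, 1.0006, -0.3194], [1.0006, 2.6071, 1.0006], [-0.3194, 1.0006, 2.6071]]
  r_p     = [1.0006, -0.3194, -0.448]
Written out (R1..R3):
  (R1) 2.6071 phi_1 + 1.0006 phi_2 - 0.3194 phi_3 = 1.0006
  (R2) 1.0006 phi_1 + 2.6071 phi_2 + 1.0006 phi_3 = -0.3194
  (R3) -0.3194 phi_1 + 1.0006 phi_2 + 2.6071 phi_3 = -0.448
Gaussian elimination:
  R2 <- R2 - (1.0006/2.6071) R1 = R2 - (0.383798) R1:  2.223072 phi_2 + 1.123185 phi_3 = -0.703428
  R3 <- R3 - (-0.3194/2.6071) R1 = R3 - (-0.122512) R1:  1.123185 phi_2 + 2.56797 phi_3 = -0.325415
  R3 <- R3 - (1.123185/2.223072) R2 = R3 - (0.50524) R2:  2.000492 phi_3 = 0.029985
Back-substitution:
  phi_hat_3 = 0.029985 / 2.000492 = 0.014989
  phi_hat_2 = (-0.703428 - (1.123185)(0.014989)) / 2.223072 = -0.323995
  phi_hat_1 = (1.0006 - (1.0006)(-0.323995) - (-0.3194)(0.014989)) / 2.6071 = 0.509983
So phi_hat = [0.5100, -0.3240, 0.0150].
Therefore phi_hat_1 = 0.5100.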